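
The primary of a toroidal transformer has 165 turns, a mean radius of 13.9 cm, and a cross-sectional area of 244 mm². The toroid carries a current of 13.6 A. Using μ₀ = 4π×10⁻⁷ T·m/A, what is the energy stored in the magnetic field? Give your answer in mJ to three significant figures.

U ≈ 0.884 mJ

L = μ₀N²A/(2πR) = (4π×10⁻⁷)(165)²(2.440×10^-4)/(2π×0.139) = 9.558×10^-6 H.
U = ½LI² = ½(9.558×10^-6)(13.6)² = 8.839×10^-4 J.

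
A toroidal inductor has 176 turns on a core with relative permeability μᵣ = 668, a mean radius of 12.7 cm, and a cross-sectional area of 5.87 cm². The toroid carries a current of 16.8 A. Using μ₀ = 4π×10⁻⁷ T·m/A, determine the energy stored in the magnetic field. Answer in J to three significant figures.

L = μ₀μᵣN²A/(2πR) = (4π×10⁻⁷)(668)(176)²(5.870×10^-4)/(2π×0.127) = 1.913×10^-2 H.
U = ½LI² = ½(1.913×10^-2)(16.8)² = 2.699 J.

U ≈ 2.70 J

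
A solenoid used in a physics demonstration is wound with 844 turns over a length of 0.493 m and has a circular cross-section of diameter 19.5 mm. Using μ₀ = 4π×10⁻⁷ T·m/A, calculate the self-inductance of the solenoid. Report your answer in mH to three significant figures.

L ≈ 0.542 mH

A = π(d/2)² = π(9.750×10^-3 m)² = 2.986×10^-4 m².
For a long solenoid, L = μ₀N²A/ℓ.
L = (4π×10⁻⁷)(844)²(2.986×10^-4)/(0.493 m) = 5.423×10^-4 H.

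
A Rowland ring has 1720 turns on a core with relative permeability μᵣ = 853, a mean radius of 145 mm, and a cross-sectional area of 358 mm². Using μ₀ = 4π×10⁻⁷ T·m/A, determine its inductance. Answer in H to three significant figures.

L ≈ 1.25 H

For a thin toroid, L = μ₀μᵣN²A/(2πR).
L = (4π×10⁻⁷)(853)(1720)²(3.580×10^-4) / (2π×0.145 m) = 1.246 H.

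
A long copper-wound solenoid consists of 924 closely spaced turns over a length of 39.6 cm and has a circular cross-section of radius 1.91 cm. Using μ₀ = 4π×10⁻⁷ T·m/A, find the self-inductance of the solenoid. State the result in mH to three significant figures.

A = πr² = π(1.910×10^-2 m)² = 1.146×10^-3 m².
For a long solenoid, L = μ₀N²A/ℓ.
L = (4π×10⁻⁷)(924)²(1.146×10^-3)/(0.396 m) = 3.105×10^-3 H.

L ≈ 3.11 mH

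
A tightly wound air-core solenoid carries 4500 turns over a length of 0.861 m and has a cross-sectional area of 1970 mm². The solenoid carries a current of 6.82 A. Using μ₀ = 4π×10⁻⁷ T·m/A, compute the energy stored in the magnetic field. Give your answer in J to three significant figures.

U ≈ 1.35 J

A = 1970 mm² = 1.970×10^-3 m².
L = μ₀N²A/ℓ = (4π×10⁻⁷)(4500)²(1.970×10^-3)/(0.861) = 5.822×10^-2 H.
U = ½LI² = ½(5.822×10^-2)(6.82)² = 1.354 J.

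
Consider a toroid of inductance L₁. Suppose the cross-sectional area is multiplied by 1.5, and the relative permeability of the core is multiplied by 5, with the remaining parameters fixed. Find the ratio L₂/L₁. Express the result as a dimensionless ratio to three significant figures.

L₂/L₁ = 7.50

For a toroid, L ∝ μᵣN²A/R.
L₂/L₁ = (1.5) × (5) = 7.50.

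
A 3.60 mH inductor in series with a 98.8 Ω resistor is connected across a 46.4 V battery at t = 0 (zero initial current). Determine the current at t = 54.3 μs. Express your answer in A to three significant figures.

I ≈ 0.364 A

τ = L/R = 3.600×10^-3/98.8 = 3.644×10^-5 s; final current I_∞ = ε/R = 46.4/98.8 = 0.4696 A.
I(t) = I_∞(1 − e^(−t/τ)) with t/τ = 1.490.
I = (0.4696)(1 − e^(−1.490)) = 0.3638 A.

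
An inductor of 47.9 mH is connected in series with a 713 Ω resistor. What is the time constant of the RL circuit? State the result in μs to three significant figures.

τ ≈ 67.2 μs

τ = L/R = (4.790×10^-2 H)/(713 Ω) = 6.718×10^-5 s.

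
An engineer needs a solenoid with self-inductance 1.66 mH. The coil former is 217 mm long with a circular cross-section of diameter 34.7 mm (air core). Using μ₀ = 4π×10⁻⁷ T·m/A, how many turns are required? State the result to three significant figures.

A = π(d/2)² = π(1.735×10^-2 m)² = 9.457×10^-4 m².
From L = μ₀N²A/ℓ, N = √(Lℓ / (μ₀A)).
N = √[(1.660×10^-3)(0.217) / ((4π×10⁻⁷)×9.457×10^-4)] = √(3.031×10^5) ≈ 550.6.

N ≈ 551 turns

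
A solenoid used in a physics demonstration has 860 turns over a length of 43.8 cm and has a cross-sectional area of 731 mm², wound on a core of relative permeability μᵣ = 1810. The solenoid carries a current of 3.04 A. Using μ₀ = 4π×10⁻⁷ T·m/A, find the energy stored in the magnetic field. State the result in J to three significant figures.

U ≈ 13.0 J

A = 731 mm² = 7.310×10^-4 m².
L = μ₀μᵣN²A/ℓ = (4π×10⁻⁷)(1810)(860)²(7.310×10^-4)/(0.438) = 2.808 H.
U = ½LI² = ½(2.808)(3.04)² = 12.97 J.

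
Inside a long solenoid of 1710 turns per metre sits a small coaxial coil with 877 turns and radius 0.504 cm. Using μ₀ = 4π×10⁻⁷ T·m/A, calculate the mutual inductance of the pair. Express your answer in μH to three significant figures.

M ≈ 150 μH

The outer solenoid produces a uniform field B₁ = μ₀n₁I₁ across the inner coil,
so the flux linkage is N₂Φ = N₂B₁A₂ = μ₀n₁N₂A₂·I₁, giving M = μ₀n₁N₂A₂.
A₂ = πr² = π(5.040×10^-3 m)² = 7.980×10^-5 m².
M = (4π×10⁻⁷)(1710)(877)(7.980×10^-5) = 1.504×10^-4 H.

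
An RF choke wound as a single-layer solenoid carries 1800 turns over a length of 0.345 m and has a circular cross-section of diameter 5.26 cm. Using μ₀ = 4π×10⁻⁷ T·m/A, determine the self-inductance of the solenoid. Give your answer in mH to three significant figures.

A = π(d/2)² = π(2.630×10^-2 m)² = 2.173×10^-3 m².
For a long solenoid, L = μ₀N²A/ℓ.
L = (4π×10⁻⁷)(1800)²(2.173×10^-3)/(0.345 m) = 2.564×10^-2 H.

L ≈ 25.6 mH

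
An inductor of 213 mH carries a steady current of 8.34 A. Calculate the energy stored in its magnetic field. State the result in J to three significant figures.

Stored magnetic energy: U = ½LI².
U = ½(0.213 H)(8.34 A)² = 7.408 J.

U ≈ 7.41 J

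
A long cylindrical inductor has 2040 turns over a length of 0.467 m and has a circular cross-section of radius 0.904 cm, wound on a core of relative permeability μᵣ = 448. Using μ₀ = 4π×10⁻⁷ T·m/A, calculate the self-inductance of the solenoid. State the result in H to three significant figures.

A = πr² = π(9.040×10^-3 m)² = 2.567×10^-4 m².
For a long solenoid, L = μ₀μᵣN²A/ℓ.
L = (4π×10⁻⁷)(448)(2040)²(2.567×10^-4)/(0.467 m) = 1.288 H.

L ≈ 1.29 H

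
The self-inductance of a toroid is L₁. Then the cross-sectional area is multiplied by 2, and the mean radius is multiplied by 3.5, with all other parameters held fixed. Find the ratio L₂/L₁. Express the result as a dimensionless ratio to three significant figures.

L₂/L₁ = 0.571

For a toroid, L ∝ μᵣN²A/R.
L₂/L₁ = (2) × (3.5)^-1 = 0.571.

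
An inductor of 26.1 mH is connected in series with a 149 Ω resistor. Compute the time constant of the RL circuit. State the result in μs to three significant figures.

τ ≈ 175 μs

τ = L/R = (2.610×10^-2 H)/(149 Ω) = 1.752×10^-4 s.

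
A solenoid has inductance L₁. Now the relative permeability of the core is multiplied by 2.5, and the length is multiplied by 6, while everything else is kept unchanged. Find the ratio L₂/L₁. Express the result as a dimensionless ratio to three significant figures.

L₂/L₁ = 0.417

For a solenoid, L ∝ μᵣN²A/ℓ.
L₂/L₁ = (2.5) × (6)^-1 = 0.417.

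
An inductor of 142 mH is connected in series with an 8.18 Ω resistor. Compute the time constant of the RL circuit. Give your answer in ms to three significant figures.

τ ≈ 17.4 ms

τ = L/R = (0.142 H)/(8.18 Ω) = 1.736×10^-2 s.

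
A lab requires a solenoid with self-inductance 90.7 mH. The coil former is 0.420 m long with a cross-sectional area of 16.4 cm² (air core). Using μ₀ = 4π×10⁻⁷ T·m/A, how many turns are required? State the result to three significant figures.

A = 16.4 cm² = 1.640×10^-3 m².
From L = μ₀N²A/ℓ, N = √(Lℓ / (μ₀A)).
N = √[(9.070×10^-2)(0.42) / ((4π×10⁻⁷)×1.640×10^-3)] = √(1.848×10^7) ≈ 4299.3.

N ≈ 4300 turns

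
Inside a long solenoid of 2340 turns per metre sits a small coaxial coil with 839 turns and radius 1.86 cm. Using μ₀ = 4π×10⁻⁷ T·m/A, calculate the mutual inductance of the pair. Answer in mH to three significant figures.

The outer solenoid produces a uniform field B₁ = μ₀n₁I₁ across the inner coil,
so the flux linkage is N₂Φ = N₂B₁A₂ = μ₀n₁N₂A₂·I₁, giving M = μ₀n₁N₂A₂.
A₂ = πr² = π(1.860×10^-2 m)² = 1.087×10^-3 m².
M = (4π×10⁻⁷)(2340)(839)(1.087×10^-3) = 2.681×10^-3 H.

M ≈ 2.68 mH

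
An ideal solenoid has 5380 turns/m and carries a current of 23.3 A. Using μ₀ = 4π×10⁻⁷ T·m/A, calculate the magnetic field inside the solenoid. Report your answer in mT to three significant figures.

Inside a long solenoid, B = μ₀nI.
B = (4π×10⁻⁷)(5.380×10^3 m⁻¹)(23.3 A) = 0.1575 T.

B ≈ 158 mT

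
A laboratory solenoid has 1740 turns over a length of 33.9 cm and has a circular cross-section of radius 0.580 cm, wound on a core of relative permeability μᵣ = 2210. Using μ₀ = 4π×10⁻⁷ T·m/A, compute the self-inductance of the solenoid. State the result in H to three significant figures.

A = πr² = π(5.800×10^-3 m)² = 1.057×10^-4 m².
For a long solenoid, L = μ₀μᵣN²A/ℓ.
L = (4π×10⁻⁷)(2210)(1740)²(1.057×10^-4)/(0.339 m) = 2.621 H.

L ≈ 2.62 H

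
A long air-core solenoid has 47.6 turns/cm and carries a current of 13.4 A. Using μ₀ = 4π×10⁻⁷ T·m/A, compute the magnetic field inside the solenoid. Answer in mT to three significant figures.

Inside a long solenoid, B = μ₀nI.
B = (4π×10⁻⁷)(4.760×10^3 m⁻¹)(13.4 A) = 8.015×10^-2 T.

B ≈ 80.2 mT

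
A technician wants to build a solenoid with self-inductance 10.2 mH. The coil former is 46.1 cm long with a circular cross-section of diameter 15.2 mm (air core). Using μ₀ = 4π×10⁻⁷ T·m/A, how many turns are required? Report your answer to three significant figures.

A = π(d/2)² = π(7.600×10^-3 m)² = 1.8146×10^-4 m².
From L = μ₀N²A/ℓ, N = √(Lℓ / (μ₀A)).
N = √[(1.020×10^-2)(0.461) / ((4π×10⁻⁷)×1.8146×10^-4)] = √(2.062×10^7) ≈ 4541.1.

N ≈ 4540 turns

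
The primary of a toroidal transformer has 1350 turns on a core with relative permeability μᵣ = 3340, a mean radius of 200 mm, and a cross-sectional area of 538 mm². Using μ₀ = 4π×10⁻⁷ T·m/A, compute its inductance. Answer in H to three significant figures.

For a thin toroid, L = μ₀μᵣN²A/(2πR).
L = (4π×10⁻⁷)(3340)(1350)²(5.380×10^-4) / (2π×0.2 m) = 3.2749 H.

L ≈ 3.27 H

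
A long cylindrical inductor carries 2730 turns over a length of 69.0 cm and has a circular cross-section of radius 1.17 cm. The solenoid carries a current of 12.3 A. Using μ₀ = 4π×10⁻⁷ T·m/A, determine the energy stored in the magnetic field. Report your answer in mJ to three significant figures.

A = πr² = π(1.170×10^-2 m)² = 4.301×10^-4 m².
L = μ₀N²A/ℓ = (4π×10⁻⁷)(2730)²(4.301×10^-4)/(0.69) = 5.837×10^-3 H.
U = ½LI² = ½(5.837×10^-3)(12.3)² = 0.4416 J.

U ≈ 442 mJ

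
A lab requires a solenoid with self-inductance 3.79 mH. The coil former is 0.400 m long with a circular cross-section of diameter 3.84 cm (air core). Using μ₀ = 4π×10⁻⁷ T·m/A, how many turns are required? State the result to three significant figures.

N ≈ 1020 turns

A = π(d/2)² = π(1.920×10^-2 m)² = 1.158×10^-3 m².
From L = μ₀N²A/ℓ, N = √(Lℓ / (μ₀A)).
N = √[(3.790×10^-3)(0.4) / ((4π×10⁻⁷)×1.158×10^-3)] = √(1.042×10^6) ≈ 1020.6.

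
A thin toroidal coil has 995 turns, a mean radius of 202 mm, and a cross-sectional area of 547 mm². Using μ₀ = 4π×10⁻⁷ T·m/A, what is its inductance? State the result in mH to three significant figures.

For a thin toroid, L = μ₀N²A/(2πR).
L = (4π×10⁻⁷)(995)²(5.470×10^-4) / (2π×0.202 m) = 5.362×10^-4 H.

L ≈ 0.536 mH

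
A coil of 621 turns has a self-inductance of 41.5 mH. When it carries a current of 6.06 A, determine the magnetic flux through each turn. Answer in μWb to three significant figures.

Φ_B ≈ 405 μWb

From L = NΦ_B/I, the flux per turn is Φ_B = LI/N.
Φ_B = (4.150×10^-2 H)(6.06 A)/621 = 4.050×10^-4 Wb.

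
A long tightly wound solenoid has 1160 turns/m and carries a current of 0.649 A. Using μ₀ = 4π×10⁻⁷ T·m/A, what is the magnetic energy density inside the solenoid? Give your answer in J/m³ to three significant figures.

u ≈ 0.356 J/m³

B = μ₀nI = (4π×10⁻⁷)(1.160×10^3)(0.649) = 9.460×10^-4 T.
u = B²/(2μ₀) = (9.460×10^-4)²/(2×4π×10⁻⁷) = 0.3561 J/m³.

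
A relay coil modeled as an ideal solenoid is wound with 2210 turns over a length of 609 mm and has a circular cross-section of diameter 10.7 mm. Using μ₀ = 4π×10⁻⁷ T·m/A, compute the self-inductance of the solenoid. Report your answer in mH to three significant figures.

A = π(d/2)² = π(5.350×10^-3 m)² = 8.992×10^-5 m².
For a long solenoid, L = μ₀N²A/ℓ.
L = (4π×10⁻⁷)(2210)²(8.992×10^-5)/(0.609 m) = 9.062×10^-4 H.

L ≈ 0.906 mH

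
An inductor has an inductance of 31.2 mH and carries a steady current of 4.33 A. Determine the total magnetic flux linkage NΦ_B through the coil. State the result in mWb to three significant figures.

NΦ_B ≈ 135 mWb

From L = NΦ_B/I, the flux linkage is NΦ_B = LI.
NΦ_B = (3.120×10^-2 H)(4.33 A) = 0.1351 Wb.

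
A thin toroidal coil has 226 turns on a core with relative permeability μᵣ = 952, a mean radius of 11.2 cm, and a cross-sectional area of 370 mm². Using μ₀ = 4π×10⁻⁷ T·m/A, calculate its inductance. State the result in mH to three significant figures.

For a thin toroid, L = μ₀μᵣN²A/(2πR).
L = (4π×10⁻⁷)(952)(226)²(3.700×10^-4) / (2π×0.112 m) = 3.213×10^-2 H.

L ≈ 32.1 mH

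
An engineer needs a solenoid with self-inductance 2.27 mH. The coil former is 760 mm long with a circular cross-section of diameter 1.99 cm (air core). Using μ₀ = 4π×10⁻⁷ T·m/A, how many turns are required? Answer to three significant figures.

A = π(d/2)² = π(9.950×10^-3 m)² = 3.110×10^-4 m².
From L = μ₀N²A/ℓ, N = √(Lℓ / (μ₀A)).
N = √[(2.270×10^-3)(0.76) / ((4π×10⁻⁷)×3.110×10^-4)] = √(4.414×10^6) ≈ 2101.0.

N ≈ 2100 turns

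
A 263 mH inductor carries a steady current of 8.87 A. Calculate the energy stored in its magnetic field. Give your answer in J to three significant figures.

U ≈ 10.3 J

Stored magnetic energy: U = ½LI².
U = ½(0.263 H)(8.87 A)² = 10.346 J.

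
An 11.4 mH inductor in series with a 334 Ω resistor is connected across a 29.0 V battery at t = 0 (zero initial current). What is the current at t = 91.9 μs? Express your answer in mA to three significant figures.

I ≈ 80.9 mA

τ = L/R = 1.140×10^-2/334 = 3.413×10^-5 s; final current I_∞ = ε/R = 29.0/334 = 8.683×10^-2 A.
I(t) = I_∞(1 − e^(−t/τ)) with t/τ = 2.693.
I = (8.683×10^-2)(1 − e^(−2.693)) = 8.0947×10^-2 A.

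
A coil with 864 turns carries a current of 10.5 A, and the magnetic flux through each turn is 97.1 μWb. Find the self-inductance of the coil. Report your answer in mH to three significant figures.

Self-inductance is defined by L = NΦ_B/I (flux linkage over current).
L = (864)(9.710×10^-5 Wb)/(10.5 A) = 7.990×10^-3 H.

L ≈ 7.99 mH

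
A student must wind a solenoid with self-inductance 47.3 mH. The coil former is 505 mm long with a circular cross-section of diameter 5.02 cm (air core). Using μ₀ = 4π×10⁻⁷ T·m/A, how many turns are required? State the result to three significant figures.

N ≈ 3100 turns

A = π(d/2)² = π(2.510×10^-2 m)² = 1.979×10^-3 m².
From L = μ₀N²A/ℓ, N = √(Lℓ / (μ₀A)).
N = √[(4.730×10^-2)(0.505) / ((4π×10⁻⁷)×1.979×10^-3)] = √(9.604×10^6) ≈ 3099.0.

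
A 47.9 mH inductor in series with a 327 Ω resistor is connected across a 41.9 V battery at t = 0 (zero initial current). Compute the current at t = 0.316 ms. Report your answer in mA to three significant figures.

I ≈ 113 mA

τ = L/R = 4.790×10^-2/327 = 1.4648×10^-4 s; final current I_∞ = ε/R = 41.9/327 = 0.1281 A.
I(t) = I_∞(1 − e^(−t/τ)) with t/τ = 2.157.
I = (0.1281)(1 − e^(−2.157)) = 0.1133 A.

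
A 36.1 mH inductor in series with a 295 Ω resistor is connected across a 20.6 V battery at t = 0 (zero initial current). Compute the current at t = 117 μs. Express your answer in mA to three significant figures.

τ = L/R = 3.610×10^-2/295 = 1.224×10^-4 s; final current I_∞ = ε/R = 20.6/295 = 6.983×10^-2 A.
I(t) = I_∞(1 − e^(−t/τ)) with t/τ = 0.956.
I = (6.983×10^-2)(1 − e^(−0.956)) = 4.299×10^-2 A.

I ≈ 43.0 mA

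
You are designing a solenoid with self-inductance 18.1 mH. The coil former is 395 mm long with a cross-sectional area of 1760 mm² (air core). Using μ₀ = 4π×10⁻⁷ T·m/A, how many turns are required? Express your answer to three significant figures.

A = 1760 mm² = 1.760×10^-3 m².
From L = μ₀N²A/ℓ, N = √(Lℓ / (μ₀A)).
N = √[(1.810×10^-2)(0.395) / ((4π×10⁻⁷)×1.760×10^-3)] = √(3.233×10^6) ≈ 1797.9.

N ≈ 1800 turns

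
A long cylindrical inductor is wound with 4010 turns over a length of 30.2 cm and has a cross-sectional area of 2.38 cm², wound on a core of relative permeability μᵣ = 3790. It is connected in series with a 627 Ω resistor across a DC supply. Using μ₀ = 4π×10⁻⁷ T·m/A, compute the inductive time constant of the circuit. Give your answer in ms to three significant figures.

A = 2.38 cm² = 2.380×10^-4 m².
L = μ₀μᵣN²A/ℓ = (4π×10⁻⁷)(3790)(4010)²(2.380×10^-4)/(0.302) = 60.35 H.
τ = L/R = (60.35)/(627) = 9.626×10^-2 s.

τ ≈ 96.3 ms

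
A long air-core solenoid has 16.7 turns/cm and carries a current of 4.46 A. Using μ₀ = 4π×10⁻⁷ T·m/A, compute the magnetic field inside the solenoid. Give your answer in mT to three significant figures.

B ≈ 9.36 mT

Inside a long solenoid, B = μ₀nI.
B = (4π×10⁻⁷)(1.670×10^3 m⁻¹)(4.46 A) = 9.360×10^-3 T.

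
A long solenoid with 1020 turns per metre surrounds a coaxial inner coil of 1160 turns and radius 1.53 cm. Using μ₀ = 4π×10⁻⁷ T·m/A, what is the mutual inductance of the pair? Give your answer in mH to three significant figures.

M ≈ 1.09 mH

The outer solenoid produces a uniform field B₁ = μ₀n₁I₁ across the inner coil,
so the flux linkage is N₂Φ = N₂B₁A₂ = μ₀n₁N₂A₂·I₁, giving M = μ₀n₁N₂A₂.
A₂ = πr² = π(1.530×10^-2 m)² = 7.354×10^-4 m².
M = (4π×10⁻⁷)(1020)(1160)(7.354×10^-4) = 1.093×10^-3 H.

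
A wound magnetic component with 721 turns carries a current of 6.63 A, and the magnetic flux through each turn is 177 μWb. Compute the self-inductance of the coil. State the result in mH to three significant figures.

L ≈ 19.2 mH

Self-inductance is defined by L = NΦ_B/I (flux linkage over current).
L = (721)(1.770×10^-4 Wb)/(6.63 A) = 1.9248×10^-2 H.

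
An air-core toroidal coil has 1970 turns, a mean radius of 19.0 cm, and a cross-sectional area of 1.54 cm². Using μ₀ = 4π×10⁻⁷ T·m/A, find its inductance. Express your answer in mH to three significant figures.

For a thin toroid, L = μ₀N²A/(2πR).
L = (4π×10⁻⁷)(1970)²(1.540×10^-4) / (2π×0.19 m) = 6.291×10^-4 H.

L ≈ 0.629 mH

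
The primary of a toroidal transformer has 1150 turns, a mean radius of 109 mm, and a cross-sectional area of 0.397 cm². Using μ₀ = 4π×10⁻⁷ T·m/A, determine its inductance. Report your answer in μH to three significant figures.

For a thin toroid, L = μ₀N²A/(2πR).
L = (4π×10⁻⁷)(1150)²(3.970×10^-5) / (2π×0.109 m) = 9.634×10^-5 H.

L ≈ 96.3 μH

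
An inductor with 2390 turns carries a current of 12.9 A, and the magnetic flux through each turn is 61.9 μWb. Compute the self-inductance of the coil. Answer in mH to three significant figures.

L ≈ 11.5 mH

Self-inductance is defined by L = NΦ_B/I (flux linkage over current).
L = (2390)(6.190×10^-5 Wb)/(12.9 A) = 1.147×10^-2 H.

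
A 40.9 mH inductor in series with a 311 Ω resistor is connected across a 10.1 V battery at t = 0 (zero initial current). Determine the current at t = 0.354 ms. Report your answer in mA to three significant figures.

τ = L/R = 4.090×10^-2/311 = 1.315×10^-4 s; final current I_∞ = ε/R = 10.1/311 = 3.248×10^-2 A.
I(t) = I_∞(1 − e^(−t/τ)) with t/τ = 2.692.
I = (3.248×10^-2)(1 − e^(−2.692)) = 3.028×10^-2 A.

I ≈ 30.3 mA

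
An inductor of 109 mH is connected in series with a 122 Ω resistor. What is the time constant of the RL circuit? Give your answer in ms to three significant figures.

τ ≈ 0.893 ms

τ = L/R = (0.109 H)/(122 Ω) = 8.934×10^-4 s.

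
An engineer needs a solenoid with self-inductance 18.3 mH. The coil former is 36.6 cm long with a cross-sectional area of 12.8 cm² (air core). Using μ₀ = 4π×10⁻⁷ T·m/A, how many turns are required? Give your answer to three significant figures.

A = 12.8 cm² = 1.280×10^-3 m².
From L = μ₀N²A/ℓ, N = √(Lℓ / (μ₀A)).
N = √[(1.830×10^-2)(0.366) / ((4π×10⁻⁷)×1.280×10^-3)] = √(4.164×10^6) ≈ 2040.6.

N ≈ 2040 turns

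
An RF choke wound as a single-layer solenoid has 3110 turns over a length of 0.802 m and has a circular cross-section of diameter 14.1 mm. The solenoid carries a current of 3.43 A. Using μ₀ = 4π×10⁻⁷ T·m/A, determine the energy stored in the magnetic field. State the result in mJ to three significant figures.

A = π(d/2)² = π(7.050×10^-3 m)² = 1.561×10^-4 m².
L = μ₀N²A/ℓ = (4π×10⁻⁷)(3110)²(1.561×10^-4)/(0.802) = 2.366×10^-3 H.
U = ½LI² = ½(2.366×10^-3)(3.43)² = 1.392×10^-2 J.

U ≈ 13.9 mJ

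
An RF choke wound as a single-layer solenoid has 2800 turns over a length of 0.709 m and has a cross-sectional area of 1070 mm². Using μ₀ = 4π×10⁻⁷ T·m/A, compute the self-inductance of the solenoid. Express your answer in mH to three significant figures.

A = 1070 mm² = 1.070×10^-3 m².
For a long solenoid, L = μ₀N²A/ℓ.
L = (4π×10⁻⁷)(2800)²(1.070×10^-3)/(0.709 m) = 1.487×10^-2 H.

L ≈ 14.9 mH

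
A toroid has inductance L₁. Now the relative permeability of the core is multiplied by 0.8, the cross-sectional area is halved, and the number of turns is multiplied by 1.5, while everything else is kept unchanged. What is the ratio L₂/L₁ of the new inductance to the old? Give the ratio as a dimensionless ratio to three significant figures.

For a toroid, L ∝ μᵣN²A/R.
L₂/L₁ = (0.8) × (0.5) × (1.5)^2 = 0.900.

L₂/L₁ = 0.900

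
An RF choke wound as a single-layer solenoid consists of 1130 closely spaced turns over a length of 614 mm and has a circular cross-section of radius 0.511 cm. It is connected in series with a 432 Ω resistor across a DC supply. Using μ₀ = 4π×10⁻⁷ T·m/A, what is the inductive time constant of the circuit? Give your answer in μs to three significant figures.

τ ≈ 0.496 μs

A = πr² = π(5.110×10^-3 m)² = 8.203×10^-5 m².
L = μ₀N²A/ℓ = (4π×10⁻⁷)(1130)²(8.203×10^-5)/(0.614) = 2.144×10^-4 H.
τ = L/R = (2.144×10^-4)/(432) = 4.963×10^-7 s.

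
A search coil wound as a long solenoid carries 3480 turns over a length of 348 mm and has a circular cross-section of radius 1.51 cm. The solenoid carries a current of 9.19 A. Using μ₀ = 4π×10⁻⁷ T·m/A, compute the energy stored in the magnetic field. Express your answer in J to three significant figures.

U ≈ 1.32 J

A = πr² = π(1.510×10^-2 m)² = 7.163×10^-4 m².
L = μ₀N²A/ℓ = (4π×10⁻⁷)(3480)²(7.163×10^-4)/(0.348) = 3.133×10^-2 H.
U = ½LI² = ½(3.133×10^-2)(9.19)² = 1.323 J.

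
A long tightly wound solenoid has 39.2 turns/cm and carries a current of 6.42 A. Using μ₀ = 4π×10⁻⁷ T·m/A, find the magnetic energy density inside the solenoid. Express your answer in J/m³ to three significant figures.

u ≈ 398 J/m³

B = μ₀nI = (4π×10⁻⁷)(3.920×10^3)(6.42) = 3.163×10^-2 T.
u = B²/(2μ₀) = (3.163×10^-2)²/(2×4π×10⁻⁷) = 397.9 J/m³.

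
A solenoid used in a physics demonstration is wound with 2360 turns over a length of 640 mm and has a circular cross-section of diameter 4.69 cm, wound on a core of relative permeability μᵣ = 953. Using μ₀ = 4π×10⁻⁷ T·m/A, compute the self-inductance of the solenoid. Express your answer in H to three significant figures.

A = π(d/2)² = π(2.345×10^-2 m)² = 1.728×10^-3 m².
For a long solenoid, L = μ₀μᵣN²A/ℓ.
L = (4π×10⁻⁷)(953)(2360)²(1.728×10^-3)/(0.64 m) = 18 H.

L ≈ 18.0 H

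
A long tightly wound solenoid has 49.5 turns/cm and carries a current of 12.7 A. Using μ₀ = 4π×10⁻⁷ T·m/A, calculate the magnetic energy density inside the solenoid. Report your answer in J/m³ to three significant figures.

B = μ₀nI = (4π×10⁻⁷)(4.950×10^3)(12.7) = 7.900×10^-2 T.
u = B²/(2μ₀) = (7.900×10^-2)²/(2×4π×10⁻⁷) = 2.483×10^3 J/m³.

u ≈ 2480 J/m³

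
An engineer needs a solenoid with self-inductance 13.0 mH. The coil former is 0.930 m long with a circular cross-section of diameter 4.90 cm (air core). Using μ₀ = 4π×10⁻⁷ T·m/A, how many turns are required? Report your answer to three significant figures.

A = π(d/2)² = π(2.450×10^-2 m)² = 1.886×10^-3 m².
From L = μ₀N²A/ℓ, N = √(Lℓ / (μ₀A)).
N = √[(1.300×10^-2)(0.93) / ((4π×10⁻⁷)×1.886×10^-3)] = √(5.102×10^6) ≈ 2258.7.

N ≈ 2260 turns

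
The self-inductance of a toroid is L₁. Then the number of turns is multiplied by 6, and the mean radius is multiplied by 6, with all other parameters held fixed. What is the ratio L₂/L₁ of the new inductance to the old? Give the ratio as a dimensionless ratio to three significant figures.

L₂/L₁ = 6.00

For a toroid, L ∝ μᵣN²A/R.
L₂/L₁ = (6)^2 × (6)^-1 = 6.00.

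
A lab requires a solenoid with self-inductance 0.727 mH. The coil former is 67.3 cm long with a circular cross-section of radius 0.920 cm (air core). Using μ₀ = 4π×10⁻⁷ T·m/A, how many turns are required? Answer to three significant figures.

N ≈ 1210 turns

A = πr² = π(9.200×10^-3 m)² = 2.659×10^-4 m².
From L = μ₀N²A/ℓ, N = √(Lℓ / (μ₀A)).
N = √[(7.270×10^-4)(0.673) / ((4π×10⁻⁷)×2.659×10^-4)] = √(1.464×10^6) ≈ 1210.1.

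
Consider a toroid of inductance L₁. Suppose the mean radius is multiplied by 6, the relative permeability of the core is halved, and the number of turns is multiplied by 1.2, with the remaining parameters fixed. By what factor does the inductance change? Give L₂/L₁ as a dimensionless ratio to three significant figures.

L₂/L₁ = 0.120

For a toroid, L ∝ μᵣN²A/R.
L₂/L₁ = (6)^-1 × (0.5) × (1.2)^2 = 0.120.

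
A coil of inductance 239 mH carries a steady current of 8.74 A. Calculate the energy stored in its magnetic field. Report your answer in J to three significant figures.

Stored magnetic energy: U = ½LI².
U = ½(0.239 H)(8.74 A)² = 9.128 J.

U ≈ 9.13 J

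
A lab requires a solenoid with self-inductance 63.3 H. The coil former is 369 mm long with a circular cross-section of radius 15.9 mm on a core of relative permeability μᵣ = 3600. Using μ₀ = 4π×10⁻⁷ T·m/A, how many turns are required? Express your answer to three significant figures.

N ≈ 2550 turns

A = πr² = π(1.590×10^-2 m)² = 7.942×10^-4 m².
From L = μ₀μᵣN²A/ℓ, N = √(Lℓ / (μ₀μᵣA)).
N = √[(63.3)(0.369) / ((4π×10⁻⁷)(3600)×7.942×10^-4)] = √(6.501×10^6) ≈ 2549.7.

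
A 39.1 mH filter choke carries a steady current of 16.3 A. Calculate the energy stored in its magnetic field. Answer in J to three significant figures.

Stored magnetic energy: U = ½LI².
U = ½(3.910×10^-2 H)(16.3 A)² = 5.194 J.

U ≈ 5.19 J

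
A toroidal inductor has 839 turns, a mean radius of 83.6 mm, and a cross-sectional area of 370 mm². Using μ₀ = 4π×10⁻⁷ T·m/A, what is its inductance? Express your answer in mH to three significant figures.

L ≈ 0.623 mH

For a thin toroid, L = μ₀N²A/(2πR).
L = (4π×10⁻⁷)(839)²(3.700×10^-4) / (2π×8.360×10^-2 m) = 6.231×10^-4 H.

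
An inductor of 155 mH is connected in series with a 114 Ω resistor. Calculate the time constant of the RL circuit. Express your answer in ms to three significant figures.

τ = L/R = (0.155 H)/(114 Ω) = 1.360×10^-3 s.

τ ≈ 1.36 ms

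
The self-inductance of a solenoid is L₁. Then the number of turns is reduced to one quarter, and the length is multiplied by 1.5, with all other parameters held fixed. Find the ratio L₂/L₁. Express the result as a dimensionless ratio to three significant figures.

For a solenoid, L ∝ μᵣN²A/ℓ.
L₂/L₁ = (0.25)^2 × (1.5)^-1 = 0.0417.

L₂/L₁ = 0.0417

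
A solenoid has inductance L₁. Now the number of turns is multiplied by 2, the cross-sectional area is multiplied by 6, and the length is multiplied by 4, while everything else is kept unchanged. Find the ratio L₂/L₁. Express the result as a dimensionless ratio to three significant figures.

For a solenoid, L ∝ μᵣN²A/ℓ.
L₂/L₁ = (2)^2 × (6) × (4)^-1 = 6.00.

L₂/L₁ = 6.00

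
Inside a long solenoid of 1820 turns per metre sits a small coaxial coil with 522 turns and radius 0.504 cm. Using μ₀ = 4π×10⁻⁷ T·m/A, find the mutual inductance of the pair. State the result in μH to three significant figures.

M ≈ 95.3 μH

The outer solenoid produces a uniform field B₁ = μ₀n₁I₁ across the inner coil,
so the flux linkage is N₂Φ = N₂B₁A₂ = μ₀n₁N₂A₂·I₁, giving M = μ₀n₁N₂A₂.
A₂ = πr² = π(5.040×10^-3 m)² = 7.980×10^-5 m².
M = (4π×10⁻⁷)(1820)(522)(7.980×10^-5) = 9.527×10^-5 H.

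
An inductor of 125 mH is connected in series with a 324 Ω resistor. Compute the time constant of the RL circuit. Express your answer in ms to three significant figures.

τ = L/R = (0.125 H)/(324 Ω) = 3.858×10^-4 s.

τ ≈ 0.386 ms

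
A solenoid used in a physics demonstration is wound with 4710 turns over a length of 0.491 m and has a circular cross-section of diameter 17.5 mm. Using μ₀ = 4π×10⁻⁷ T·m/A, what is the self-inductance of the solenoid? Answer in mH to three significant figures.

L ≈ 13.7 mH

A = π(d/2)² = π(8.750×10^-3 m)² = 2.405×10^-4 m².
For a long solenoid, L = μ₀N²A/ℓ.
L = (4π×10⁻⁷)(4710)²(2.405×10^-4)/(0.491 m) = 1.366×10^-2 H.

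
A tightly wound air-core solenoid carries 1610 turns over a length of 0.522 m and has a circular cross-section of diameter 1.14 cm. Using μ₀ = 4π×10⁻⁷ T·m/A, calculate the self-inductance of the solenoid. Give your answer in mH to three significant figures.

L ≈ 0.637 mH

A = π(d/2)² = π(5.700×10^-3 m)² = 1.021×10^-4 m².
For a long solenoid, L = μ₀N²A/ℓ.
L = (4π×10⁻⁷)(1610)²(1.021×10^-4)/(0.522 m) = 6.369×10^-4 H.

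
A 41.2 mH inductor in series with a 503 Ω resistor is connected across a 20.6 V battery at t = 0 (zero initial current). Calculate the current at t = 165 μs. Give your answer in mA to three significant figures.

I ≈ 35.5 mA

τ = L/R = 4.120×10^-2/503 = 8.191×10^-5 s; final current I_∞ = ε/R = 20.6/503 = 4.095×10^-2 A.
I(t) = I_∞(1 − e^(−t/τ)) with t/τ = 2.014.
I = (4.095×10^-2)(1 − e^(−2.014)) = 3.549×10^-2 A.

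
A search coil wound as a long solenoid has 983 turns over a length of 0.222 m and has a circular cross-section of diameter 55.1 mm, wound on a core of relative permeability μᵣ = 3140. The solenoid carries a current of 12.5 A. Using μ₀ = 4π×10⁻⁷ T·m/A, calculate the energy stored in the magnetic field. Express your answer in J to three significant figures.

U ≈ 3200 J

A = π(d/2)² = π(2.755×10^-2 m)² = 2.384×10^-3 m².
L = μ₀μᵣN²A/ℓ = (4π×10⁻⁷)(3140)(983)²(2.384×10^-3)/(0.222) = 40.95 H.
U = ½LI² = ½(40.95)(12.5)² = 3.199×10^3 J.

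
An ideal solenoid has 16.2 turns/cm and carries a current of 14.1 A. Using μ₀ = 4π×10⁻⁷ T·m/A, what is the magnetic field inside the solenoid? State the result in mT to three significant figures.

B ≈ 28.7 mT

Inside a long solenoid, B = μ₀nI.
B = (4π×10⁻⁷)(1.620×10^3 m⁻¹)(14.1 A) = 2.870×10^-2 T.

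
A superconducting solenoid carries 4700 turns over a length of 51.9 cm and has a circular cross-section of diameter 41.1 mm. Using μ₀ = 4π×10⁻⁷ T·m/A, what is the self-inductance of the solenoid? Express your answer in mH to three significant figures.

A = π(d/2)² = π(2.055×10^-2 m)² = 1.327×10^-3 m².
For a long solenoid, L = μ₀N²A/ℓ.
L = (4π×10⁻⁷)(4700)²(1.327×10^-3)/(0.519 m) = 7.096×10^-2 H.

L ≈ 71.0 mH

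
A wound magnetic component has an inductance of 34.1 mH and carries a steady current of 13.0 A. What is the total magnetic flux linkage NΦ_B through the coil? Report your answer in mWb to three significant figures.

NΦ_B ≈ 443 mWb

From L = NΦ_B/I, the flux linkage is NΦ_B = LI.
NΦ_B = (3.410×10^-2 H)(13.0 A) = 0.4433 Wb.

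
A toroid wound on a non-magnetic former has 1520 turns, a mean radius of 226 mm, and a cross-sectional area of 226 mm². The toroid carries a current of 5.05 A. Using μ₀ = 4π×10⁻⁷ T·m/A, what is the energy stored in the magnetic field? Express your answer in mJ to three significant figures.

U ≈ 5.89 mJ

L = μ₀N²A/(2πR) = (4π×10⁻⁷)(1520)²(2.260×10^-4)/(2π×0.226) = 4.621×10^-4 H.
U = ½LI² = ½(4.621×10^-4)(5.05)² = 5.892×10^-3 J.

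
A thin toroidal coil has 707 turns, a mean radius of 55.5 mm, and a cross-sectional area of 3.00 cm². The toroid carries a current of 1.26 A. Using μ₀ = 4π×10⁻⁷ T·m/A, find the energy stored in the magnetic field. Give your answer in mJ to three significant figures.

L = μ₀N²A/(2πR) = (4π×10⁻⁷)(707)²(3.000×10^-4)/(2π×5.550×10^-2) = 5.404×10^-4 H.
U = ½LI² = ½(5.404×10^-4)(1.26)² = 4.290×10^-4 J.

U ≈ 0.429 mJ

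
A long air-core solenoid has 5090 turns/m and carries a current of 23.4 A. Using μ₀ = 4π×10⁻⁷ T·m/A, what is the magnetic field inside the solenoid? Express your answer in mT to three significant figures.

B ≈ 150 mT

Inside a long solenoid, B = μ₀nI.
B = (4π×10⁻⁷)(5.090×10^3 m⁻¹)(23.4 A) = 0.1497 T.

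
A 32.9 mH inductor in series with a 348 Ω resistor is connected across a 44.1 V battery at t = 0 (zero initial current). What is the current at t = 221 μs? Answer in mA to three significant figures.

τ = L/R = 3.290×10^-2/348 = 9.454×10^-5 s; final current I_∞ = ε/R = 44.1/348 = 0.1267 A.
I(t) = I_∞(1 − e^(−t/τ)) with t/τ = 2.338.
I = (0.1267)(1 − e^(−2.338)) = 0.11449 A.

I ≈ 114 mA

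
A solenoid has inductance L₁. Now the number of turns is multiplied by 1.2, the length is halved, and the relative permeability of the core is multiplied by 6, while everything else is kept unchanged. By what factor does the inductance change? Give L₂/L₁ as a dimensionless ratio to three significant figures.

L₂/L₁ = 17.3

For a solenoid, L ∝ μᵣN²A/ℓ.
L₂/L₁ = (1.2)^2 × (0.5)^-1 × (6) = 17.3.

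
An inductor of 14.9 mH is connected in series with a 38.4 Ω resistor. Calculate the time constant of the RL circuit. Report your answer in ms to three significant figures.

τ ≈ 0.388 ms

τ = L/R = (1.490×10^-2 H)/(38.4 Ω) = 3.880×10^-4 s.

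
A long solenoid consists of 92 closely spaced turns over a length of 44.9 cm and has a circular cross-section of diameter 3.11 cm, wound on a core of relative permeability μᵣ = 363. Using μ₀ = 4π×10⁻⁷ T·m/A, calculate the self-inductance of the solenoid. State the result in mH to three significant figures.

L ≈ 6.53 mH

A = π(d/2)² = π(1.555×10^-2 m)² = 7.596×10^-4 m².
For a long solenoid, L = μ₀μᵣN²A/ℓ.
L = (4π×10⁻⁷)(363)(92)²(7.596×10^-4)/(0.449 m) = 6.532×10^-3 H.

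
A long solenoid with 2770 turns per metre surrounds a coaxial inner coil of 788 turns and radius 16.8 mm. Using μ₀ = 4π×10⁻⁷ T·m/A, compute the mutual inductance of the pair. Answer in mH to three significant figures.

M ≈ 2.43 mH

The outer solenoid produces a uniform field B₁ = μ₀n₁I₁ across the inner coil,
so the flux linkage is N₂Φ = N₂B₁A₂ = μ₀n₁N₂A₂·I₁, giving M = μ₀n₁N₂A₂.
A₂ = πr² = π(1.680×10^-2 m)² = 8.867×10^-4 m².
M = (4π×10⁻⁷)(2770)(788)(8.867×10^-4) = 2.432×10^-3 H.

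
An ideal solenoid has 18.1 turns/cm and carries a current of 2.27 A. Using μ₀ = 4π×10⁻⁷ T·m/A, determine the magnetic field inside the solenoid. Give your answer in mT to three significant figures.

Inside a long solenoid, B = μ₀nI.
B = (4π×10⁻⁷)(1.810×10^3 m⁻¹)(2.27 A) = 5.163×10^-3 T.

B ≈ 5.16 mT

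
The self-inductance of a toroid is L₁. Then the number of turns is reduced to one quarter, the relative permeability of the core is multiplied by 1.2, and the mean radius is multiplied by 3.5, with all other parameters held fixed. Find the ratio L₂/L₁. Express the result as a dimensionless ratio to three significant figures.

For a toroid, L ∝ μᵣN²A/R.
L₂/L₁ = (0.25)^2 × (1.2) × (3.5)^-1 = 0.0214.

L₂/L₁ = 0.0214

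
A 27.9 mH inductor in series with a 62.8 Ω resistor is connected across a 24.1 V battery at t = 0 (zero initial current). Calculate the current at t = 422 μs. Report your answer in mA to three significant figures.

I ≈ 235 mA

τ = L/R = 2.790×10^-2/62.8 = 4.443×10^-4 s; final current I_∞ = ε/R = 24.1/62.8 = 0.3838 A.
I(t) = I_∞(1 − e^(−t/τ)) with t/τ = 0.950.
I = (0.3838)(1 − e^(−0.950)) = 0.2353 A.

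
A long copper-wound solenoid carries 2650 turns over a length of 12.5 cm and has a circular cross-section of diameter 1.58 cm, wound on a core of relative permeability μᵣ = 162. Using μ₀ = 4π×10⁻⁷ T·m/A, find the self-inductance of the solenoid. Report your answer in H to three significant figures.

A = π(d/2)² = π(7.900×10^-3 m)² = 1.961×10^-4 m².
For a long solenoid, L = μ₀μᵣN²A/ℓ.
L = (4π×10⁻⁷)(162)(2650)²(1.961×10^-4)/(0.125 m) = 2.242 H.

L ≈ 2.24 H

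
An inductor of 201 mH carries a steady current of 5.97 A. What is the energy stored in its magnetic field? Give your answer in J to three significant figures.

Stored magnetic energy: U = ½LI².
U = ½(0.201 H)(5.97 A)² = 3.582 J.

U ≈ 3.58 J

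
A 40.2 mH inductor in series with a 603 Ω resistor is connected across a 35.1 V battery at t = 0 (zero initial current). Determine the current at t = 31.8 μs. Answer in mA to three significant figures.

I ≈ 22.1 mA

τ = L/R = 4.020×10^-2/603 = 6.667×10^-5 s; final current I_∞ = ε/R = 35.1/603 = 5.821×10^-2 A.
I(t) = I_∞(1 − e^(−t/τ)) with t/τ = 0.477.
I = (5.821×10^-2)(1 − e^(−0.477)) = 2.208×10^-2 A.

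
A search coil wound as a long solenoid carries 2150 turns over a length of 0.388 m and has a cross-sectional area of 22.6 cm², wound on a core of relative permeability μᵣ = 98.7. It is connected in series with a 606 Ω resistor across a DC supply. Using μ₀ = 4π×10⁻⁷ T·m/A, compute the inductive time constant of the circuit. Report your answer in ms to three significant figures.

τ ≈ 5.51 ms

A = 22.6 cm² = 2.260×10^-3 m².
L = μ₀μᵣN²A/ℓ = (4π×10⁻⁷)(98.7)(2150)²(2.260×10^-3)/(0.388) = 3.339 H.
τ = L/R = (3.339)/(606) = 5.511×10^-3 s.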